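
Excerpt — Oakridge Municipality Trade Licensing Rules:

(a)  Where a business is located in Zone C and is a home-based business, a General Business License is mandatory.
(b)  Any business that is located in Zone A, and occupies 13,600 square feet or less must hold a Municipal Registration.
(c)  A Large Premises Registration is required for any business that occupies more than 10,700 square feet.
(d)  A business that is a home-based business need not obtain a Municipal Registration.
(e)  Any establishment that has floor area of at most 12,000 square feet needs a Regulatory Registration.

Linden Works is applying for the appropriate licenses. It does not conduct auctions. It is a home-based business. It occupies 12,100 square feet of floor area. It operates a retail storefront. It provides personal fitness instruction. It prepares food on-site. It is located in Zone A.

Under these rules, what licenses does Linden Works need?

(a) is located in Zone A (not: is located in Zone C); is a home-based business → General Business License not required.
(b) is located in Zone A; floor area 12,100 square feet ≤ 13,600 square feet → Municipal Registration required.
(c) floor area 12,100 square feet > 10,700 square feet → Large Premises Registration required.
(d) is a home-based business → exempt from Municipal Registration.
(e) floor area 12,100 square feet > 12,000 square feet → Regulatory Registration not required.

Large Premises Registration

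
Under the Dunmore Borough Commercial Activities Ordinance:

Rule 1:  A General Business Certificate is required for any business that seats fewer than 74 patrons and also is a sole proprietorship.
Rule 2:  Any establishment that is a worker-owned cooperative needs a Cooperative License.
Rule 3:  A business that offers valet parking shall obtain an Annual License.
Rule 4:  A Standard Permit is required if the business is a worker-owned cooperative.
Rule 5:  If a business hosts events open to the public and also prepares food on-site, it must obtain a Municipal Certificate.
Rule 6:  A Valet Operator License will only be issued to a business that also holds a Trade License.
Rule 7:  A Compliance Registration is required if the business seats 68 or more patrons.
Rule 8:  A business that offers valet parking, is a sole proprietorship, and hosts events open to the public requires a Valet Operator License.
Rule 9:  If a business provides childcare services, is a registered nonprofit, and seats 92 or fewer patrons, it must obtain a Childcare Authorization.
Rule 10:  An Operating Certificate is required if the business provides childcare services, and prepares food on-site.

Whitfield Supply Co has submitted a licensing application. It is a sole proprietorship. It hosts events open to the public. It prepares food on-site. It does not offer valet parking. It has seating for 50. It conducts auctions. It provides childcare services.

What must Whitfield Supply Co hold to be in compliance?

Rule 1: seating 50 < 74; is a sole proprietorship → General Business Certificate required.
Rule 2: is a sole proprietorship (not: is a worker-owned cooperative) → Cooperative License not required.
Rule 3: does not offer valet parking → Annual License not required.
Rule 4: is a sole proprietorship (not: is a worker-owned cooperative) → Standard Permit not required.
Rule 5: hosts events open to the public; prepares food on-site → Municipal Certificate required.
Rule 6: Valet Operator License is not required → no effect.
Rule 7: seating 50 < 68 → Compliance Registration not required.
Rule 8: does not offer valet parking; is a sole proprietorship; hosts events open to the public → Valet Operator License not required.
Rule 9: provides childcare services; is a sole proprietorship (not: is a registered nonprofit); seating 50 ≤ 92 → Childcare Authorization not required.
Rule 10: provides childcare services; prepares food on-site → Operating Certificate required.

General Business Certificate, Municipal Certificate, Operating Certificate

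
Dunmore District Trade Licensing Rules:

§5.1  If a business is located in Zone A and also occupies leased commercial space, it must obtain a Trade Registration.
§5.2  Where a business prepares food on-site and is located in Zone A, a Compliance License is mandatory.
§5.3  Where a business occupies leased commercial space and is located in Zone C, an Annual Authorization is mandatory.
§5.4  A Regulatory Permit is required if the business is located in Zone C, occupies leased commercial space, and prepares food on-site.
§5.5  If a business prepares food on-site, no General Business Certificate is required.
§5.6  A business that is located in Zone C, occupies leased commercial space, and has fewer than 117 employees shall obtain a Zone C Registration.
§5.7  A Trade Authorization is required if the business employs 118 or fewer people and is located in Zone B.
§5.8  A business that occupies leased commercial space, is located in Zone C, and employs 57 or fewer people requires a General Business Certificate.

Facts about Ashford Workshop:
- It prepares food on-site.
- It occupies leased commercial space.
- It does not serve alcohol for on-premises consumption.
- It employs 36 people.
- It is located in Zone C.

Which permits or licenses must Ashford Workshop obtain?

§5.1 is located in Zone C (not: is located in Zone A); occupies leased commercial space → Trade Registration not required.
§5.2 prepares food on-site; is located in Zone C (not: is located in Zone A) → Compliance License not required.
§5.3 occupies leased commercial space; is located in Zone C → Annual Authorization required.
§5.4 is located in Zone C; occupies leased commercial space; prepares food on-site → Regulatory Permit required.
§5.5 prepares food on-site → exempt from General Business Certificate.
§5.6 is located in Zone C; occupies leased commercial space; employees 36 < 117 → Zone C Registration required.
§5.7 employees 36 ≤ 118; is located in Zone C (not: is located in Zone B) → Trade Authorization not required.
§5.8 occupies leased commercial space; is located in Zone C; employees 36 ≤ 57 → General Business Certificate required.

Annual Authorization, Regulatory Permit, Zone C Registration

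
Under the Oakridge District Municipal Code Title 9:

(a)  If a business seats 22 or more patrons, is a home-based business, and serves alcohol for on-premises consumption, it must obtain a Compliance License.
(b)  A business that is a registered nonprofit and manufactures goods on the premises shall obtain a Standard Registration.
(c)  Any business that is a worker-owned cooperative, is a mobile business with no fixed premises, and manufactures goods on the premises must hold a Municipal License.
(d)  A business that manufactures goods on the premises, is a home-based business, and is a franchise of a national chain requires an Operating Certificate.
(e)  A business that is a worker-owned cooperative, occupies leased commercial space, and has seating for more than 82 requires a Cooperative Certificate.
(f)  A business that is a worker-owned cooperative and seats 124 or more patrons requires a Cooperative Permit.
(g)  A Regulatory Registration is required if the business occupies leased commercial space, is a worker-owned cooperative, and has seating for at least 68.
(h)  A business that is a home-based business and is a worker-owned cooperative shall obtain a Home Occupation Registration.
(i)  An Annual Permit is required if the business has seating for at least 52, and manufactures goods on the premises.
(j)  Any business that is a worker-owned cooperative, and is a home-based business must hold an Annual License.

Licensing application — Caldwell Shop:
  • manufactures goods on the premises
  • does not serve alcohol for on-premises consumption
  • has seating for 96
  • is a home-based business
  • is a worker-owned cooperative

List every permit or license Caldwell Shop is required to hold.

Annual License, Annual Permit, Home Occupation Registration

(a) seating 96 ≥ 22; is a home-based business; does not serve alcohol for on-premises consumption → Compliance License not required.
(b) is a worker-owned cooperative (not: is a registered nonprofit); manufactures goods on the premises → Standard Registration not required.
(c) is a worker-owned cooperative; is a home-based business (not: is a mobile business with no fixed premises); manufactures goods on the premises → Municipal License not required.
(d) manufactures goods on the premises; is a home-based business; is a worker-owned cooperative (not: is a franchise of a national chain) → Operating Certificate not required.
(e) is a worker-owned cooperative; is a home-based business (not: occupies leased commercial space); seating 96 > 82 → Cooperative Certificate not required.
(f) is a worker-owned cooperative; seating 96 < 124 → Cooperative Permit not required.
(g) is a home-based business (not: occupies leased commercial space); is a worker-owned cooperative; seating 96 ≥ 68 → Regulatory Registration not required.
(h) is a home-based business; is a worker-owned cooperative → Home Occupation Registration required.
(i) seating 96 ≥ 52; manufactures goods on the premises → Annual Permit required.
(j) is a worker-owned cooperative; is a home-based business → Annual License required.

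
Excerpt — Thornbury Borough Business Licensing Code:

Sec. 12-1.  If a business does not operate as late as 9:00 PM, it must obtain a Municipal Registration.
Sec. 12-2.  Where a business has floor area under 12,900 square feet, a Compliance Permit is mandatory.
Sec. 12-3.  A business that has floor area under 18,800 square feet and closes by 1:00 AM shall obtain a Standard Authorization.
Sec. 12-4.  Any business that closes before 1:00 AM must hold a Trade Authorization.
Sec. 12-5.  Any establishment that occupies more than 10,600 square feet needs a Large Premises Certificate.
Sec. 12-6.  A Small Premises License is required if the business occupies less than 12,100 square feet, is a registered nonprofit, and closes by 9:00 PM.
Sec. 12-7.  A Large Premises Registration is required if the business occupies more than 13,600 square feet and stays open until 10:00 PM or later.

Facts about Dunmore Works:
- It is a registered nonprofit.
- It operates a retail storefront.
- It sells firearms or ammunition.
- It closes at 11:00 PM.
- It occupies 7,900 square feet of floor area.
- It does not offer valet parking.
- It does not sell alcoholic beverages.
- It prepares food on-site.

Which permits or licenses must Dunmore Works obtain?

Compliance Permit, Standard Authorization, Trade Authorization

Sec. 12-1. closes 11:00 PM, after 9:00 PM → Municipal Registration not required.
Sec. 12-2. floor area 7,900 square feet < 12,900 square feet → Compliance Permit required.
Sec. 12-3. floor area 7,900 square feet < 18,800 square feet; closes 11:00 PM, at/before 1:00 AM → Standard Authorization required.
Sec. 12-4. closes 11:00 PM, at/before 1:00 AM → Trade Authorization required.
Sec. 12-5. floor area 7,900 square feet ≤ 10,600 square feet → Large Premises Certificate not required.
Sec. 12-6. floor area 7,900 square feet < 12,100 square feet; is a registered nonprofit; closes 11:00 PM, after 9:00 PM → Small Premises License not required.
Sec. 12-7. floor area 7,900 square feet ≤ 13,600 square feet; closes 11:00 PM, after 10:00 PM → Large Premises Registration not required.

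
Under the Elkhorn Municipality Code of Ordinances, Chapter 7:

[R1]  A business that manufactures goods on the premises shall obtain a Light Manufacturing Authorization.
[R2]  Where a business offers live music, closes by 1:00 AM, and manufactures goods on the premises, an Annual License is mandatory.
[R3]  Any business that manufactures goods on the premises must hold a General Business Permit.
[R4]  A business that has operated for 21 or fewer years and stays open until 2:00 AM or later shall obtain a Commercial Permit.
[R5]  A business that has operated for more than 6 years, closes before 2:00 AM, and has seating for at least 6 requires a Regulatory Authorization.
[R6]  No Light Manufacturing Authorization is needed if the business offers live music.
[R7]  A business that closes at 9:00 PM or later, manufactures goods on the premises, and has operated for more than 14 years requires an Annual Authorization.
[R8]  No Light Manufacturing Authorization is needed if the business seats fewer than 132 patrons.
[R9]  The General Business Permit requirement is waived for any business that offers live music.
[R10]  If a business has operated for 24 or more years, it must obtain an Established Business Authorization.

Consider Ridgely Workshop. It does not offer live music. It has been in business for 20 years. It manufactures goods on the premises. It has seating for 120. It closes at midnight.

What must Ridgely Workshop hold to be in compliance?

Annual Authorization, General Business Permit, Regulatory Authorization

[R1] manufactures goods on the premises → Light Manufacturing Authorization required.
[R2] does not offer live music; closes midnight, at/before 1:00 AM; manufactures goods on the premises → Annual License not required.
[R3] manufactures goods on the premises → General Business Permit required.
[R4] years in business 20 ≤ 21; closes midnight, at/before 2:00 AM → Commercial Permit not required.
[R5] years in business 20 > 6; closes midnight, at/before 2:00 AM; seating 120 ≥ 6 → Regulatory Authorization required.
[R6] does not offer live music → Light Manufacturing Authorization exemption does not apply.
[R7] closes midnight, after 9:00 PM; manufactures goods on the premises; years in business 20 > 14 → Annual Authorization required.
[R8] seating 120 < 132 → exempt from Light Manufacturing Authorization.
[R9] does not offer live music → General Business Permit exemption does not apply.
[R10] years in business 20 < 24 → Established Business Authorization not required.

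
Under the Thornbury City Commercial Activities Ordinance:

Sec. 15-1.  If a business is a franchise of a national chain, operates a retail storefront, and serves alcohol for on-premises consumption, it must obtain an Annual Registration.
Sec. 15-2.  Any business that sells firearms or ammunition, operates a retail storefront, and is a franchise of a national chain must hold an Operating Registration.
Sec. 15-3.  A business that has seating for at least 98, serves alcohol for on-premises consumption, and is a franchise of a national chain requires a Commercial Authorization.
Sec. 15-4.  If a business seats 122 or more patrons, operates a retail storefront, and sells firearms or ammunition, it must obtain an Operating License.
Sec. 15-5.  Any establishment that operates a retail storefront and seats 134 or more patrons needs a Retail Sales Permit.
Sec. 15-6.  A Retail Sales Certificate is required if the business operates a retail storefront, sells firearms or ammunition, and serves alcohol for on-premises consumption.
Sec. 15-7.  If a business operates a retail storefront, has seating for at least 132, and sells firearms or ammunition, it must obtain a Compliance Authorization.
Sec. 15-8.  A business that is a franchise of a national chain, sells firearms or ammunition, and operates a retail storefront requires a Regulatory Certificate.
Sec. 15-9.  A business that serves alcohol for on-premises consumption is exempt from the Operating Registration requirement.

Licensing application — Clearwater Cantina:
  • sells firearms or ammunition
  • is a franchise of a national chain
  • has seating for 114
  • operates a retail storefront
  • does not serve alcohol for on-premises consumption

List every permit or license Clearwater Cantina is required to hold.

Sec. 15-1. is a franchise of a national chain; operates a retail storefront; does not serve alcohol for on-premises consumption → Annual Registration not required.
Sec. 15-2. sells firearms or ammunition; operates a retail storefront; is a franchise of a national chain → Operating Registration required.
Sec. 15-3. seating 114 ≥ 98; does not serve alcohol for on-premises consumption; is a franchise of a national chain → Commercial Authorization not required.
Sec. 15-4. seating 114 < 122; operates a retail storefront; sells firearms or ammunition → Operating License not required.
Sec. 15-5. operates a retail storefront; seating 114 < 134 → Retail Sales Permit not required.
Sec. 15-6. operates a retail storefront; sells firearms or ammunition; does not serve alcohol for on-premises consumption → Retail Sales Certificate not required.
Sec. 15-7. operates a retail storefront; seating 114 < 132; sells firearms or ammunition → Compliance Authorization not required.
Sec. 15-8. is a franchise of a national chain; sells firearms or ammunition; operates a retail storefront → Regulatory Certificate required.
Sec. 15-9. does not serve alcohol for on-premises consumption → Operating Registration exemption does not apply.

Operating Registration, Regulatory Certificate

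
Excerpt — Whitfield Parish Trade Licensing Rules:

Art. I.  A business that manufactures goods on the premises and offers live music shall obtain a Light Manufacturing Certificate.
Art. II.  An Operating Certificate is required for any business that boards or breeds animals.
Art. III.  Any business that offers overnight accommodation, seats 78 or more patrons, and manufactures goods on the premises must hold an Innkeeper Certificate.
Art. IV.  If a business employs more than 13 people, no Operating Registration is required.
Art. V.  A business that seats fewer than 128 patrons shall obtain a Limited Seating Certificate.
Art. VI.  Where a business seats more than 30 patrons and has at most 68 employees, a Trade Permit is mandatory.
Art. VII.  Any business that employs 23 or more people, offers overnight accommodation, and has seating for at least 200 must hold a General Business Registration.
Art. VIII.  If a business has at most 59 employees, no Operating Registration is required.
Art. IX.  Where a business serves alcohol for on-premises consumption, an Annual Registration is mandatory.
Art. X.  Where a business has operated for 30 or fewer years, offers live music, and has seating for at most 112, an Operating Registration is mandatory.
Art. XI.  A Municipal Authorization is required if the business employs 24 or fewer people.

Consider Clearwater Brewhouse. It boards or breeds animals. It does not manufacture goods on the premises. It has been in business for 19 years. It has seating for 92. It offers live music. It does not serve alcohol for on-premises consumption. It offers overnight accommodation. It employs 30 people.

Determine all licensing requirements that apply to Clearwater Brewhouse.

Art. I. does not manufacture goods on the premises; offers live music → Light Manufacturing Certificate not required.
Art. II. boards or breeds animals → Operating Certificate required.
Art. III. offers overnight accommodation; seating 92 ≥ 78; does not manufacture goods on the premises → Innkeeper Certificate not required.
Art. IV. employees 30 > 13 → exempt from Operating Registration.
Art. V. seating 92 < 128 → Limited Seating Certificate required.
Art. VI. seating 92 > 30; employees 30 ≤ 68 → Trade Permit required.
Art. VII. employees 30 ≥ 23; offers overnight accommodation; seating 92 < 200 → General Business Registration not required.
Art. VIII. employees 30 ≤ 59 → exempt from Operating Registration.
Art. IX. does not serve alcohol for on-premises consumption → Annual Registration not required.
Art. X. years in business 19 ≤ 30; offers live music; seating 92 ≤ 112 → Operating Registration required.
Art. XI. employees 30 > 24 → Municipal Authorization not required.

Limited Seating Certificate, Operating Certificate, Trade Permit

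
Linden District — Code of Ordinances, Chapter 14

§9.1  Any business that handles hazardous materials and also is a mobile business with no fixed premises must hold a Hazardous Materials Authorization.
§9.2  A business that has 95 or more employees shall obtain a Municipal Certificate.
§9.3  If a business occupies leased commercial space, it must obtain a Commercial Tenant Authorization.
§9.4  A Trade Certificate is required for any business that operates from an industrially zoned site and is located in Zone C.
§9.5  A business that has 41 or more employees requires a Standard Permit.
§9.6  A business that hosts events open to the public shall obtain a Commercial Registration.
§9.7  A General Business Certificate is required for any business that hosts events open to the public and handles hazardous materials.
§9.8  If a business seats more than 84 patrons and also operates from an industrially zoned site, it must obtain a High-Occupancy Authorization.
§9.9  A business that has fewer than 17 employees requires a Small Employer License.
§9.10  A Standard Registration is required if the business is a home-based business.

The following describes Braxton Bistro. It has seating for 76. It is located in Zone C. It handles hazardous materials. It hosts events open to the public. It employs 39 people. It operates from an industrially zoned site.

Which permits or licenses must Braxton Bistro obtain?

§9.1 handles hazardous materials; operates from an industrially zoned site (not: is a mobile business with no fixed premises) → Hazardous Materials Authorization not required.
§9.2 employees 39 < 95 → Municipal Certificate not required.
§9.3 operates from an industrially zoned site (not: occupies leased commercial space) → Commercial Tenant Authorization not required.
§9.4 operates from an industrially zoned site; is located in Zone C → Trade Certificate required.
§9.5 employees 39 < 41 → Standard Permit not required.
§9.6 hosts events open to the public → Commercial Registration required.
§9.7 hosts events open to the public; handles hazardous materials → General Business Certificate required.
§9.8 seating 76 ≤ 84; operates from an industrially zoned site → High-Occupancy Authorization not required.
§9.9 employees 39 ≥ 17 → Small Employer License not required.
§9.10 operates from an industrially zoned site (not: is a home-based business) → Standard Registration not required.

Commercial Registration, General Business Certificate, Trade Certificate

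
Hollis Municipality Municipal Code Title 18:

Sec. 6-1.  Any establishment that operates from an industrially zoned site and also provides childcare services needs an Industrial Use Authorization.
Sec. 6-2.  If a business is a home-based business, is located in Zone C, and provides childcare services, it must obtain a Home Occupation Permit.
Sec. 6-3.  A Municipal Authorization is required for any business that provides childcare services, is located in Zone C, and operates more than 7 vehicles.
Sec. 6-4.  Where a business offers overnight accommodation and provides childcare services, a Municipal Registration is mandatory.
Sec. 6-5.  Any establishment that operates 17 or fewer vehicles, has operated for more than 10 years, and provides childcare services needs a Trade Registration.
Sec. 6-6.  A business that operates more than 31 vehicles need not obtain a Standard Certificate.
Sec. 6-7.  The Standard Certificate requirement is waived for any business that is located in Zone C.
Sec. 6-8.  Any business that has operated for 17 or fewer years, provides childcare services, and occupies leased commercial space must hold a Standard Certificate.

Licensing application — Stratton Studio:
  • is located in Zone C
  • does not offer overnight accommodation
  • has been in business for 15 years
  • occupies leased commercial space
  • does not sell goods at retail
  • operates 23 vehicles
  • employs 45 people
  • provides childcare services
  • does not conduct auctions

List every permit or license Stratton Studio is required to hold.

Municipal Authorization

Sec. 6-1. occupies leased commercial space (not: operates from an industrially zoned site); provides childcare services → Industrial Use Authorization not required.
Sec. 6-2. occupies leased commercial space (not: is a home-based business); is located in Zone C; provides childcare services → Home Occupation Permit not required.
Sec. 6-3. provides childcare services; is located in Zone C; vehicles 23 > 7 → Municipal Authorization required.
Sec. 6-4. does not offer overnight accommodation; provides childcare services → Municipal Registration not required.
Sec. 6-5. vehicles 23 > 17; years in business 15 > 10; provides childcare services → Trade Registration not required.
Sec. 6-6. vehicles 23 ≤ 31 → Standard Certificate exemption does not apply.
Sec. 6-7. is located in Zone C → exempt from Standard Certificate.
Sec. 6-8. years in business 15 ≤ 17; provides childcare services; occupies leased commercial space → Standard Certificate required.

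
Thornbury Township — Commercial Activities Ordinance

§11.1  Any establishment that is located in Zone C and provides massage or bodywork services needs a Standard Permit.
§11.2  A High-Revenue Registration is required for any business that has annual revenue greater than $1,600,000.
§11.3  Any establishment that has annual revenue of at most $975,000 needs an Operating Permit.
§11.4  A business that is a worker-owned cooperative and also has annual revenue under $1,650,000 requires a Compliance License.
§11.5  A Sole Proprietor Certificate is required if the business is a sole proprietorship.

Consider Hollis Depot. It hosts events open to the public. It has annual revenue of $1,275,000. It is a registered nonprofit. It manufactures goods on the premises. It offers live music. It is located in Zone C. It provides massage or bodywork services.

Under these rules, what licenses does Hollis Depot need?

Standard Permit

§11.1 is located in Zone C; provides massage or bodywork services → Standard Permit required.
§11.2 revenue $1,275,000 ≤ $1,600,000 → High-Revenue Registration not required.
§11.3 revenue $1,275,000 > $975,000 → Operating Permit not required.
§11.4 is a registered nonprofit (not: is a worker-owned cooperative); revenue $1,275,000 < $1,650,000 → Compliance License not required.
§11.5 is a registered nonprofit (not: is a sole proprietorship) → Sole Proprietor Certificate not required.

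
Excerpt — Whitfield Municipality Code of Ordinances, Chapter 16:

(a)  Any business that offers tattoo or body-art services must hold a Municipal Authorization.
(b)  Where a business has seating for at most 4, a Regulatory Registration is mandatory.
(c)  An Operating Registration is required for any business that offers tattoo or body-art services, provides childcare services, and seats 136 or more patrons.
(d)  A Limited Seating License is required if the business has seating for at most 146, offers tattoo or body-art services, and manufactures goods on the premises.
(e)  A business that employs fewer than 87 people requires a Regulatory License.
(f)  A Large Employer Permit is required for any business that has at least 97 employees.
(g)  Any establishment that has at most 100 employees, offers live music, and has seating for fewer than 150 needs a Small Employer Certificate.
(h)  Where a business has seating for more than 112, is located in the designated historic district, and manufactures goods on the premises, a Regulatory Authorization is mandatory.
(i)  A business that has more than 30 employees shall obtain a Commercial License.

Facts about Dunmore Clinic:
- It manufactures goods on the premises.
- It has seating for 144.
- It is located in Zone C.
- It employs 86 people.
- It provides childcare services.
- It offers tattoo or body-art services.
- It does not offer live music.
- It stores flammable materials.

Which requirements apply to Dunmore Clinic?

(a) offers tattoo or body-art services → Municipal Authorization required.
(b) seating 144 > 4 → Regulatory Registration not required.
(c) offers tattoo or body-art services; provides childcare services; seating 144 ≥ 136 → Operating Registration required.
(d) seating 144 ≤ 146; offers tattoo or body-art services; manufactures goods on the premises → Limited Seating License required.
(e) employees 86 < 87 → Regulatory License required.
(f) employees 86 < 97 → Large Employer Permit not required.
(g) employees 86 ≤ 100; does not offer live music; seating 144 < 150 → Small Employer Certificate not required.
(h) seating 144 > 112; is located in Zone C (not: is located in the designated historic district); manufactures goods on the premises → Regulatory Authorization not required.
(i) employees 86 > 30 → Commercial License required.

Commercial License, Limited Seating License, Municipal Authorization, Operating Registration, Regulatory License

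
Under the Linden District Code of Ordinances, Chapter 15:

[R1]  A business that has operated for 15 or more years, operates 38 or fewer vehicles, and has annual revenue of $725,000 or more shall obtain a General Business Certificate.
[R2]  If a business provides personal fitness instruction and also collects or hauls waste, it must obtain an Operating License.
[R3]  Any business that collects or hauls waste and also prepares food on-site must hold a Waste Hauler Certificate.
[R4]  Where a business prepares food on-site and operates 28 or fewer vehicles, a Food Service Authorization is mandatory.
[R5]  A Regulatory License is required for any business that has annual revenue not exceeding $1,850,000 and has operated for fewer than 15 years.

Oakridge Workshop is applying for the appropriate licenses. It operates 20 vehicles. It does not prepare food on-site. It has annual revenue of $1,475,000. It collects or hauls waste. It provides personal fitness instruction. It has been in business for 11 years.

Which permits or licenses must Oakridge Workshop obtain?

[R1] years in business 11 < 15; vehicles 20 ≤ 38; revenue $1,475,000 ≥ $725,000 → General Business Certificate not required.
[R2] provides personal fitness instruction; collects or hauls waste → Operating License required.
[R3] collects or hauls waste; does not prepare food on-site → Waste Hauler Certificate not required.
[R4] does not prepare food on-site; vehicles 20 ≤ 28 → Food Service Authorization not required.
[R5] revenue $1,475,000 ≤ $1,850,000; years in business 11 < 15 → Regulatory License required.

Operating License, Regulatory License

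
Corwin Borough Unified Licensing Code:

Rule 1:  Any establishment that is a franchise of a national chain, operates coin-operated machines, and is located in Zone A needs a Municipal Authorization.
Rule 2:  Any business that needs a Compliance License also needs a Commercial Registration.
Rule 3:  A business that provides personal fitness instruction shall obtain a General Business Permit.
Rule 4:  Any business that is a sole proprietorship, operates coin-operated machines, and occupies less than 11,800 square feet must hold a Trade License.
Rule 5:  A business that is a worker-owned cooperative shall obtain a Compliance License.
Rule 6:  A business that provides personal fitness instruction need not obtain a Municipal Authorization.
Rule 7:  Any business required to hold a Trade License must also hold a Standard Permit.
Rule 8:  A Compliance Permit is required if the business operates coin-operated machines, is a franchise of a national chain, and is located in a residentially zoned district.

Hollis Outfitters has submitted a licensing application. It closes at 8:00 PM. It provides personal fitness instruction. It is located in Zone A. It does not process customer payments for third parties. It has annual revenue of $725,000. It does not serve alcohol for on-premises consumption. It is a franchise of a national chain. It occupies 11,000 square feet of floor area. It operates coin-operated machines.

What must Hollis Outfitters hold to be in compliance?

General Business Permit

Rule 1: is a franchise of a national chain; operates coin-operated machines; is located in Zone A → Municipal Authorization required.
Rule 2: Compliance License is not required → no effect.
Rule 3: provides personal fitness instruction → General Business Permit required.
Rule 4: is a franchise of a national chain (not: is a sole proprietorship); operates coin-operated machines; floor area 11,000 square feet < 11,800 square feet → Trade License not required.
Rule 5: is a franchise of a national chain (not: is a worker-owned cooperative) → Compliance License not required.
Rule 6: provides personal fitness instruction → exempt from Municipal Authorization.
Rule 7: Trade License is not required → no effect.
Rule 8: operates coin-operated machines; is a franchise of a national chain; is located in Zone A (not: is located in a residentially zoned district) → Compliance Permit not required.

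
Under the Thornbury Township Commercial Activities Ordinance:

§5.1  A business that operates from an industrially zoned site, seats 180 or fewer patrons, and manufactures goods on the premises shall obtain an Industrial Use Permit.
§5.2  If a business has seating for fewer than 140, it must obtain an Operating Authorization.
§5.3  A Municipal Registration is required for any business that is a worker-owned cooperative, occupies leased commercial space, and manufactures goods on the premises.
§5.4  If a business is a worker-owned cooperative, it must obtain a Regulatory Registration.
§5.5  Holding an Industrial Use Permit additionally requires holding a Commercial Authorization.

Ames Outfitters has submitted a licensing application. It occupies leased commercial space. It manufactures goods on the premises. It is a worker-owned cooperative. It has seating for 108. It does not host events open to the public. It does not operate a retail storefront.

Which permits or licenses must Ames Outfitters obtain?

Municipal Registration, Operating Authorization, Regulatory Registration

§5.1 occupies leased commercial space (not: operates from an industrially zoned site); seating 108 ≤ 180; manufactures goods on the premises → Industrial Use Permit not required.
§5.2 seating 108 < 140 → Operating Authorization required.
§5.3 is a worker-owned cooperative; occupies leased commercial space; manufactures goods on the premises → Municipal Registration required.
§5.4 is a worker-owned cooperative → Regulatory Registration required.
§5.5 Industrial Use Permit is not required → no effect.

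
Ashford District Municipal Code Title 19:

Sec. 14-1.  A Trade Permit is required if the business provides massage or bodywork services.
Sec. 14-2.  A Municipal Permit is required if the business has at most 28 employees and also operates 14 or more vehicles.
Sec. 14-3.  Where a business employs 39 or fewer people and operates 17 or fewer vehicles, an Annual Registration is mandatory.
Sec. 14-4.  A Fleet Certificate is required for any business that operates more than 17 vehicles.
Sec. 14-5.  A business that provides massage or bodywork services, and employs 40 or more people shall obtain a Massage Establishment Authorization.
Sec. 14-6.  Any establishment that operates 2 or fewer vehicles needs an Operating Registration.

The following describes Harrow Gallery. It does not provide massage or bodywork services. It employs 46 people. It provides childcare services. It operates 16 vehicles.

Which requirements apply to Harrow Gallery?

Sec. 14-1. does not provide massage or bodywork services → Trade Permit not required.
Sec. 14-2. employees 46 > 28; vehicles 16 ≥ 14 → Municipal Permit not required.
Sec. 14-3. employees 46 > 39; vehicles 16 ≤ 17 → Annual Registration not required.
Sec. 14-4. vehicles 16 ≤ 17 → Fleet Certificate not required.
Sec. 14-5. does not provide massage or bodywork services; employees 46 ≥ 40 → Massage Establishment Authorization not required.
Sec. 14-6. vehicles 16 > 2 → Operating Registration not required.

None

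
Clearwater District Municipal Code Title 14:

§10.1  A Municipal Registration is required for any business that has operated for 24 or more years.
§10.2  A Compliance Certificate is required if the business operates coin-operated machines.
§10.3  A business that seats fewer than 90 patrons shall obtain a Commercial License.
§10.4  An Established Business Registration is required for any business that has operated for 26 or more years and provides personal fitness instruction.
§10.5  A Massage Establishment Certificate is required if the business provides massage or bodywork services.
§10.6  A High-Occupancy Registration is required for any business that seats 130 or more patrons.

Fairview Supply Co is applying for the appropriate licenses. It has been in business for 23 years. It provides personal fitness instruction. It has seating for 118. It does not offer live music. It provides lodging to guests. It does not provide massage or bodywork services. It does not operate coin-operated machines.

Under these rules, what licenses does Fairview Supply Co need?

None

§10.1 years in business 23 < 24 → Municipal Registration not required.
§10.2 does not operate coin-operated machines → Compliance Certificate not required.
§10.3 seating 118 ≥ 90 → Commercial License not required.
§10.4 years in business 23 < 26; provides personal fitness instruction → Established Business Registration not required.
§10.5 does not provide massage or bodywork services → Massage Establishment Certificate not required.
§10.6 seating 118 < 130 → High-Occupancy Registration not required.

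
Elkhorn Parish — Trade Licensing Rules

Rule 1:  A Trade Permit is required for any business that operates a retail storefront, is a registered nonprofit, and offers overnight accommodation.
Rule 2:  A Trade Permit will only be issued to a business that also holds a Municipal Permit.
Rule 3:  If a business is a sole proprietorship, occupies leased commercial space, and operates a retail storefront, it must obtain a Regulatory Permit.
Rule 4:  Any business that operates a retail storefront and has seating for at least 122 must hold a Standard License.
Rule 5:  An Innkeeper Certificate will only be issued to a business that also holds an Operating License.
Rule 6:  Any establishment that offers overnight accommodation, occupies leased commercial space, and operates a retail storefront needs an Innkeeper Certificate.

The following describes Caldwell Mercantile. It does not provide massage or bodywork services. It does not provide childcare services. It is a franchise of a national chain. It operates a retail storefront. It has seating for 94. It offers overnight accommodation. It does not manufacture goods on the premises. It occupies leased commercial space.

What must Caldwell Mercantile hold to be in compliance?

Innkeeper Certificate, Operating License

Rule 1: operates a retail storefront; is a franchise of a national chain (not: is a registered nonprofit); offers overnight accommodation → Trade Permit not required.
Rule 2: Trade Permit is not required → no effect.
Rule 3: is a franchise of a national chain (not: is a sole proprietorship); occupies leased commercial space; operates a retail storefront → Regulatory Permit not required.
Rule 4: operates a retail storefront; seating 94 < 122 → Standard License not required.
Rule 5: Innkeeper Certificate is required → Operating License also required.
Rule 6: offers overnight accommodation; occupies leased commercial space; operates a retail storefront → Innkeeper Certificate required.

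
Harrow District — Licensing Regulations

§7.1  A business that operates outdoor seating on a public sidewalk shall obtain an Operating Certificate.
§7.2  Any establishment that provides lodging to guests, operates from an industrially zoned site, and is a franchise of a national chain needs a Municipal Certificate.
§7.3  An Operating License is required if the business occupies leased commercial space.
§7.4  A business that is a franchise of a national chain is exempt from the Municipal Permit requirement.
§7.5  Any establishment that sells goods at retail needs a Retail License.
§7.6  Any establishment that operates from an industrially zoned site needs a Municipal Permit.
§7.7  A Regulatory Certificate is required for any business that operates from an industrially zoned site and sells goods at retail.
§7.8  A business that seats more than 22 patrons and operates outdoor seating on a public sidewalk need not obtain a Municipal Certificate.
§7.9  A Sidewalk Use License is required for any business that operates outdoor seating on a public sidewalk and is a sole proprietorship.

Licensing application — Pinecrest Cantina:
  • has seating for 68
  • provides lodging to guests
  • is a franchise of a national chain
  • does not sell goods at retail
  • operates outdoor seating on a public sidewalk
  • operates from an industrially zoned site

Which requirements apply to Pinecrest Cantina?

Operating Certificate

§7.1 operates outdoor seating on a public sidewalk → Operating Certificate required.
§7.2 provides lodging to guests; operates from an industrially zoned site; is a franchise of a national chain → Municipal Certificate required.
§7.3 operates from an industrially zoned site (not: occupies leased commercial space) → Operating License not required.
§7.4 is a franchise of a national chain → exempt from Municipal Permit.
§7.5 does not sell goods at retail → Retail License not required.
§7.6 operates from an industrially zoned site → Municipal Permit required.
§7.7 operates from an industrially zoned site; does not sell goods at retail → Regulatory Certificate not required.
§7.8 seating 68 > 22; operates outdoor seating on a public sidewalk → exempt from Municipal Certificate.
§7.9 operates outdoor seating on a public sidewalk; is a franchise of a national chain (not: is a sole proprietorship) → Sidewalk Use License not required.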